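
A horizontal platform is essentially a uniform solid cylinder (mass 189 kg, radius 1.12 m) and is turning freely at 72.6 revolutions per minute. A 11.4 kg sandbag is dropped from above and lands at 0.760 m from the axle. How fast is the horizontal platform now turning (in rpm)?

No external torque acts about the axle; L_before = L_after.
I_p = ½(189)(1.12)² = 118.5 kg·m².
Added inertia Σmr² = (11.4)(0.760)² = 6.585 kg·m²; I_f = 118.5 + 6.585 = 125.1 kg·m².
ω_f = I_p ω_i / I_f = (118.5)(72.6) / 125.1 = 68.78 rpm.

ω_f ≈ 68.8 rpm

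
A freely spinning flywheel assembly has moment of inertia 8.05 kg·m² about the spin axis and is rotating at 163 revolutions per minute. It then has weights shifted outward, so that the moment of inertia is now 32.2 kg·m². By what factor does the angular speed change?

ω₂/ω₁ ≈ 0.250

No external torque acts about the spin axis, so angular momentum is conserved.
ω₂/ω₁ = I₁/I₂ = 8.050 / 32.20 = 0.2500.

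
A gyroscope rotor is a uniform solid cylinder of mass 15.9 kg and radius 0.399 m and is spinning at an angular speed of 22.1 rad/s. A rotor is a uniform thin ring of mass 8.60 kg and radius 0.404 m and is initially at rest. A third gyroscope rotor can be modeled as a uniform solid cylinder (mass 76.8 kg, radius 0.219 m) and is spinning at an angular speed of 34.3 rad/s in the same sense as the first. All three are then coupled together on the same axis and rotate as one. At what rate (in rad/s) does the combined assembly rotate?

|ω_f| ≈ 20.2 rad/s

No external torque acts about the common axis, so total angular momentum is conserved.
Moments of inertia: I_A = ½(15.9)(0.399)² = 1.266 kg·m²; I_B = (8.60)(0.404)² = 1.404 kg·m²; I_C = ½(76.8)(0.219)² = 1.842 kg·m².
Taking A's sense as positive: L = (1.266)(22.1) + (1.842)(34.3) = 91.14 kg·m²·rad/s.
Combined I = 1.266 + 1.404 + 1.842 = 4.511 kg·m².
ω_f = L / I = 91.14 / 4.511 = 20.20 rad/s.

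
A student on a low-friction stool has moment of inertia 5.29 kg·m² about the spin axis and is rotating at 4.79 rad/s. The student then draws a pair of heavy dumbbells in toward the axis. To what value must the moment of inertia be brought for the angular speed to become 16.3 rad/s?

I₂ ≈ 1.55 kg·m²

No external torque acts about the spin axis, so angular momentum is conserved.
I₂ = I₁ω₁ / ω₂ = (5.29)(4.79) / (16.3) = 1.555 kg·m².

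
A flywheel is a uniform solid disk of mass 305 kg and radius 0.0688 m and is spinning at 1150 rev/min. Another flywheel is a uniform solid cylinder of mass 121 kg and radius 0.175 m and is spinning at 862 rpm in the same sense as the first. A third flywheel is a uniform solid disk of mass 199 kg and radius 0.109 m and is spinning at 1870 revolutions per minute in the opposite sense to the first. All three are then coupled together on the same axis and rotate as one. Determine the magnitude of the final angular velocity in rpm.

|ω_f| ≈ 57.7 rpm

No external torque acts about the common axis, so total angular momentum is conserved.
Moments of inertia: I_A = ½(305)(0.0688)² = 0.7218 kg·m²; I_B = ½(121)(0.175)² = 1.853 kg·m²; I_C = ½(199)(0.109)² = 1.182 kg·m².
Taking A's sense as positive: L = (0.7218)(1150) + (1.853)(862) − (1.182)(1870) = 216.6 kg·m²·rpm.
Combined I = 0.7218 + 1.853 + 1.182 = 3.757 kg·m².
ω_f = L / I = 216.6 / 3.757 = 57.66 rpm.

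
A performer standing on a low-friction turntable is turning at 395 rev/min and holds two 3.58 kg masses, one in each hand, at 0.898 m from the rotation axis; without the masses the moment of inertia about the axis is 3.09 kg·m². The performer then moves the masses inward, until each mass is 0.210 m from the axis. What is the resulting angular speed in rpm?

No external torque acts about the spin axis, so angular momentum is conserved.
I₁ = 3.09 + 2(3.58)(0.898)² = 8.864 kg·m²; I₂ = 3.09 + 2(3.58)(0.210)² = 3.406 kg·m².
ω₂ = I₁ω₁ / I₂ = (8.864)(395 rpm) / (3.406) = 1028 rpm.

ω₂ ≈ 1030 rpm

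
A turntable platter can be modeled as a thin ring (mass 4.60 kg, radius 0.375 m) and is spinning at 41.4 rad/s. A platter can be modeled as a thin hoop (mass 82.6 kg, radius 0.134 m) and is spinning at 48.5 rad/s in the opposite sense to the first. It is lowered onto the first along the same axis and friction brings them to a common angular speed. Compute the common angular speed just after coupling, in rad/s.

The coupling torques are internal; angular momentum about the shared axis is conserved.
Moments of inertia: I_A = (4.60)(0.375)² = 0.6469 kg·m²; I_B = (82.6)(0.134)² = 1.483 kg·m².
Taking A's sense as positive: L = (0.6469)(41.4) − (1.483)(48.5) = -45.15 kg·m²·rad/s.
Combined I = 0.6469 + 1.483 = 2.130 kg·m².
ω_f = L / I = -45.15 / 2.130 = -21.20 rad/s.

|ω_f| ≈ 21.2 rad/s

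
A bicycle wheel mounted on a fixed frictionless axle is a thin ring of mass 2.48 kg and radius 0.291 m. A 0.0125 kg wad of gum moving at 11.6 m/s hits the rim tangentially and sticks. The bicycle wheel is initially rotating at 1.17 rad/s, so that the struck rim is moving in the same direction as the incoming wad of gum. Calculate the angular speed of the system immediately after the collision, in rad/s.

About the axle the impulsive forces during the collision are internal, so angular momentum about that axis is conserved.
I_p = (2.48)(0.291)² = 0.2100 kg·m². Taking the sense of the wad of gum's angular momentum as positive, L_{wad} = m v R = (0.0125)(11.6)(0.291) = 0.04219 kg·m²/s.
L_i = +I_p ω_p + m v R = +(0.2100)(1.17) + 0.04219 = 0.2879 kg·m²/s.
After sticking, I_f = I_p + m R² = 0.2100 + (0.0125)(0.291)² = 0.2111 kg·m².
ω_f = L_i / I_f = 0.2879 / 0.2111 = 1.364 rad/s.

|ω_f| ≈ 1.36 rad/s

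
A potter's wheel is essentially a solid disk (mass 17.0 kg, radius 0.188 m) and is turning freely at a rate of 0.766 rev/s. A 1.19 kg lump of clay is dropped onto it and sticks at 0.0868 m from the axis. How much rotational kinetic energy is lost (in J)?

No external torque acts about the axis; L_before = L_after.
I_p = ½(17.0)(0.188)² = 0.3004 kg·m².
Added inertia Σmr² = (1.19)(0.0868)² = 0.008966 kg·m²; I_f = 0.3004 + 0.008966 = 0.3094 kg·m².
ω_f = I_p ω_i / I_f = (0.3004)(0.766) / 0.3094 = 0.7438 rev/s.
KE_i = ½(0.3004)(4.813 rad/s)² = 3.480 J; KE_f = ½(0.3094)(4.673)² = 3.379 J.

energy lost ≈ 0.101 J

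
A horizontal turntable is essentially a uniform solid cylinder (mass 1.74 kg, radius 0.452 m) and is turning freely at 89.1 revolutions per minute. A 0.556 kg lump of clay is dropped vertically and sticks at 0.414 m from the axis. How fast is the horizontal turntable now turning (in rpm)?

No external torque acts about the axis; L_before = L_after.
I_p = ½(1.74)(0.452)² = 0.1777 kg·m².
Added inertia Σmr² = (0.556)(0.414)² = 0.09530 kg·m²; I_f = 0.1777 + 0.09530 = 0.2730 kg·m².
ω_f = I_p ω_i / I_f = (0.1777)(89.1) / 0.2730 = 58.00 rpm.

ω_f ≈ 58.0 rpm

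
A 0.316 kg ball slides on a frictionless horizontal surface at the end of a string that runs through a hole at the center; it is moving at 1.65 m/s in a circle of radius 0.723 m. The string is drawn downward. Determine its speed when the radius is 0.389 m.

v₂ ≈ 3.07 m/s

Central (radial) force ⇒ zero torque about the center ⇒ m v r is constant.
v₂ = v₁ r₁ / r₂ = (1.65)(0.723) / (0.389) = 3.067 m/s.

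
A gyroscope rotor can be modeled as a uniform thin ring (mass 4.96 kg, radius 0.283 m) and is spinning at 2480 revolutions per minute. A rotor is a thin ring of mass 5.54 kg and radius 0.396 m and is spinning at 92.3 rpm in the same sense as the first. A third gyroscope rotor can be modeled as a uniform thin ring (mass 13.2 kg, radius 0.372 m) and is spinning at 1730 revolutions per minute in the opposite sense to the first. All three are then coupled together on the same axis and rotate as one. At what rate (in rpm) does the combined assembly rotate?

|ω_f| ≈ 677 rpm

The coupling torques are internal; angular momentum about the shared axis is conserved.
Moments of inertia: I_A = (4.96)(0.283)² = 0.3972 kg·m²; I_B = (5.54)(0.396)² = 0.8688 kg·m²; I_C = (13.2)(0.372)² = 1.827 kg·m².
Taking A's sense as positive: L = (0.3972)(2480) + (0.8688)(92.3) − (1.827)(1730) = -2095 kg·m²·rpm.
Combined I = 0.3972 + 0.8688 + 1.827 = 3.093 kg·m².
ω_f = L / I = -2095 / 3.093 = -677.3 rpm.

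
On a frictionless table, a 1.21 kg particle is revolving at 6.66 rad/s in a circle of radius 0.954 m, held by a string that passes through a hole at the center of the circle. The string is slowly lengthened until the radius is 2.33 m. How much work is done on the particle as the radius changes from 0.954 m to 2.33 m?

The constraining force is radial, so m r² ω about the center is conserved.
ω₂ = ω₁ (r₁/r₂)² = (6.66)(0.954/2.33)² = 1.117 rad/s.
W = ΔKE = ½m(v₂² − v₁²) = -20.33 J.

W ≈ -20.3 J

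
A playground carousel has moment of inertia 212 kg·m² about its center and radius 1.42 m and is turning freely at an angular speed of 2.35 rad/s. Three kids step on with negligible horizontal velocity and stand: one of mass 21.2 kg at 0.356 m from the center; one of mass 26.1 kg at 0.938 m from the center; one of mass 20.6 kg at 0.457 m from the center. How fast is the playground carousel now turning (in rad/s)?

ω_f ≈ 2.06 rad/s

No external torque acts about the center; L_before = L_after.
Added inertia Σmr² = (21.2)(0.356)² + (26.1)(0.938)² + (20.6)(0.457)² = 29.95 kg·m²; I_f = 212.0 + 29.95 = 242.0 kg·m².
ω_f = I_p ω_i / I_f = (212.0)(2.35) / 242.0 = 2.059 rad/s.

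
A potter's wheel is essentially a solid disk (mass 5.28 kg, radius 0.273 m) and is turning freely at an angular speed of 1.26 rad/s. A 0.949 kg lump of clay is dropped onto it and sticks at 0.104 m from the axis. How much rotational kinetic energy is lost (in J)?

energy lost ≈ 0.00774 J

No external torque acts about the axis; L_before = L_after.
I_p = ½(5.28)(0.273)² = 0.1968 kg·m².
Added inertia Σmr² = (0.949)(0.104)² = 0.01026 kg·m²; I_f = 0.1968 + 0.01026 = 0.2070 kg·m².
ω_f = I_p ω_i / I_f = (0.1968)(1.26) / 0.2070 = 1.198 rad/s.
KE_i = ½(0.1968)(1.260 rad/s)² = 0.1562 J; KE_f = ½(0.2070)(1.198)² = 0.1484 J.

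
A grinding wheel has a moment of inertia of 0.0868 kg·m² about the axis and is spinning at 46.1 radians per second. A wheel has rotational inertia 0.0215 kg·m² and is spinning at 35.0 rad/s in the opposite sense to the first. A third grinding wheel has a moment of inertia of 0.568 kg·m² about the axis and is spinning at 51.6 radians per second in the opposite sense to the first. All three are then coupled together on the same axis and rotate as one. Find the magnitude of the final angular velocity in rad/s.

|ω_f| ≈ 38.5 rad/s

No external torque acts about the common axis, so total angular momentum is conserved.
Taking A's sense as positive: L = (0.08680)(46.1) − (0.02150)(35.0) − (0.5680)(51.6) = -26.06 kg·m²·rad/s.
Combined I = 0.08680 + 0.02150 + 0.5680 = 0.6763 kg·m².
ω_f = L / I = -26.06 / 0.6763 = -38.53 rad/s.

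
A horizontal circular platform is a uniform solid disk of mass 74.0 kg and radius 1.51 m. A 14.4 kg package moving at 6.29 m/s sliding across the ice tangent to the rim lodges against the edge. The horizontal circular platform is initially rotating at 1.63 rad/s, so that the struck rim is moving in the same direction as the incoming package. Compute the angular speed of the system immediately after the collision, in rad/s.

|ω_f| ≈ 2.34 rad/s

About the central axle the impulsive forces during the collision are internal, so angular momentum about that axis is conserved.
I_p = ½(74.0)(1.51)² = 84.36 kg·m². Taking the sense of the package's angular momentum as positive, L_{package} = m v R = (14.4)(6.29)(1.51) = 136.8 kg·m²/s.
L_i = +I_p ω_p + m v R = +(84.36)(1.63) + 136.8 = 274.3 kg·m²/s.
After sticking, I_f = I_p + m R² = 84.36 + (14.4)(1.51)² = 117.2 kg·m².
ω_f = L_i / I_f = 274.3 / 117.2 = 2.340 rad/s.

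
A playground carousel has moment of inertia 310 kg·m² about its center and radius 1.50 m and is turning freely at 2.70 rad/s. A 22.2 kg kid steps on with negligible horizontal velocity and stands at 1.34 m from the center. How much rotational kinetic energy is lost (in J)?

The added mass arrives with no angular momentum about the center, and any external torque about the center is negligible, so the system's angular momentum is conserved.
Added inertia Σmr² = (22.2)(1.34)² = 39.86 kg·m²; I_f = 310.0 + 39.86 = 349.9 kg·m².
ω_f = I_p ω_i / I_f = (310.0)(2.70) / 349.9 = 2.392 rad/s.
KE_i = ½(310.0)(2.700 rad/s)² = 1130 J; KE_f = ½(349.9)(2.392)² = 1001 J.

energy lost ≈ 129 J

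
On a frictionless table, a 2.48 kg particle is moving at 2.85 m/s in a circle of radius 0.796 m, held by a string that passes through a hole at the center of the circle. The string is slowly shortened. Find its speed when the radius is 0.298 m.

v₂ ≈ 7.61 m/s

Central (radial) force ⇒ zero torque about the center ⇒ m v r is constant.
v₂ = v₁ r₁ / r₂ = (2.85)(0.796) / (0.298) = 7.613 m/s.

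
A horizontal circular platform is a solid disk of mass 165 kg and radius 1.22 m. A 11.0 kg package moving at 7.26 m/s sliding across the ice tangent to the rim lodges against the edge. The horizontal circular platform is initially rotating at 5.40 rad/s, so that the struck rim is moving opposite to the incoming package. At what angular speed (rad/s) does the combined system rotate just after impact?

About the central axle the impulsive forces during the collision are internal, so angular momentum about that axis is conserved.
I_p = ½(165)(1.22)² = 122.8 kg·m². Taking the sense of the package's angular momentum as positive, L_{package} = m v R = (11.0)(7.26)(1.22) = 97.43 kg·m²/s.
L_i = −I_p ω_p + m v R = −(122.8)(5.40) + 97.43 = -565.7 kg·m²/s.
After sticking, I_f = I_p + m R² = 122.8 + (11.0)(1.22)² = 139.2 kg·m².
ω_f = L_i / I_f = -565.7 / 139.2 = -4.065 rad/s.

|ω_f| ≈ 4.06 rad/s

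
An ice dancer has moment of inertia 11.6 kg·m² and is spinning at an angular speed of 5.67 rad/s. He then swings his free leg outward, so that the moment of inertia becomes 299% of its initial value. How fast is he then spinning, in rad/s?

ω₂ ≈ 1.90 rad/s

No external torque acts about the spin axis, so angular momentum is conserved.
I₂ = 2.99 × 11.6 = 34.68 kg·m².
ω₂ = I₁ω₁ / I₂ = (11.60)(5.67 rad/s) / (34.68) = 1.896 rad/s.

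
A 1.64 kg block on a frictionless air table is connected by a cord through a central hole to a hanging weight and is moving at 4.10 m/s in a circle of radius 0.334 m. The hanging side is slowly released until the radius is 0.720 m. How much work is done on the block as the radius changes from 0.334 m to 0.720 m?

W ≈ -10.8 J

The only horizontal force on the mass is along the cord (radial), so it exerts no torque about the hole and angular momentum m v r is conserved.
v₂ = v₁ r₁ / r₂ = (4.10)(0.334) / (0.720) = 1.902 m/s.
W = ΔKE = ½m(v₂² − v₁²) = -10.82 J.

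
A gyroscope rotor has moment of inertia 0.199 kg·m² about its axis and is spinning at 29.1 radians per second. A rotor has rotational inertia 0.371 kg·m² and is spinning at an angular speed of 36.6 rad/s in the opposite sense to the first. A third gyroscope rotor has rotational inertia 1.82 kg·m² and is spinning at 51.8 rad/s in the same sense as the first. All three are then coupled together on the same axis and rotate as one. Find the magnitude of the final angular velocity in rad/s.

|ω_f| ≈ 36.2 rad/s

The coupling torques are internal; angular momentum about the shared axis is conserved.
Taking A's sense as positive: L = (0.1990)(29.1) − (0.3710)(36.6) + (1.820)(51.8) = 86.49 kg·m²·rad/s.
Combined I = 0.1990 + 0.3710 + 1.820 = 2.390 kg·m².
ω_f = L / I = 86.49 / 2.390 = 36.19 rad/s.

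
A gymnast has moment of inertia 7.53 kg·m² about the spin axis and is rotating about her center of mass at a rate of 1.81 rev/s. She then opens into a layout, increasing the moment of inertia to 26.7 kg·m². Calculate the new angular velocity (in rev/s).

ω₂ ≈ 0.510 rev/s

With no external torque about the axis, L is conserved: I₁ω₁ = I₂ω₂.
ω₂ = I₁ω₁ / I₂ = (7.530)(1.81 rev/s) / (26.70) = 0.5105 rev/s.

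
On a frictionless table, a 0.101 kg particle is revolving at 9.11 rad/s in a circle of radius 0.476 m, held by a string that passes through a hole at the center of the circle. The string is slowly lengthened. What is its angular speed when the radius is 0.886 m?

No torque about the axis ⇒ m r₁² ω₁ = m r₂² ω₂.
ω₂ = ω₁ (r₁/r₂)² = (9.11)(0.476/0.886)² = 2.629 rad/s.

ω₂ ≈ 2.63 rad/s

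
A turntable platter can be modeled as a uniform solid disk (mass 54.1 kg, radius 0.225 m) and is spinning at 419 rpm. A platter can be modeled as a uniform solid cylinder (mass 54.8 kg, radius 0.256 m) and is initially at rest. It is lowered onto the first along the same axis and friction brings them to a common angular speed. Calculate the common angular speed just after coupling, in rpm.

No external torque acts about the common axis, so total angular momentum is conserved.
Moments of inertia: I_A = ½(54.1)(0.225)² = 1.369 kg·m²; I_B = ½(54.8)(0.256)² = 1.796 kg·m².
Taking A's sense as positive: L = (1.369)(419) = 573.8 kg·m²·rpm.
Combined I = 1.369 + 1.796 = 3.165 kg·m².
ω_f = L / I = 573.8 / 3.165 = 181.3 rpm.

|ω_f| ≈ 181 rpm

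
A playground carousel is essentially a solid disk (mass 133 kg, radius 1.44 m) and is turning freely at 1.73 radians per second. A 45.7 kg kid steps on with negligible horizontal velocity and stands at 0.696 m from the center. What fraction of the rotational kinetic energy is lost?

No external torque acts about the center; L_before = L_after.
I_p = ½(133)(1.44)² = 137.9 kg·m².
Added inertia Σmr² = (45.7)(0.696)² = 22.14 kg·m²; I_f = 137.9 + 22.14 = 160.0 kg·m².
ω_f = I_p ω_i / I_f = (137.9)(1.73) / 160.0 = 1.491 rad/s.
KE_i = ½(137.9)(1.730 rad/s)² = 206.4 J; KE_f = ½(160.0)(1.491)² = 177.8 J.
Fraction lost = 0.1383.

fraction ≈ 0.138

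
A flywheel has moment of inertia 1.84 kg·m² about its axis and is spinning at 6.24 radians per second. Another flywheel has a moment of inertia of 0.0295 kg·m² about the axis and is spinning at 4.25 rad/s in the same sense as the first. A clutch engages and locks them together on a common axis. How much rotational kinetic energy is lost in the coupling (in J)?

The coupling torques are internal; angular momentum about the shared axis is conserved.
Taking A's sense as positive: L = (1.840)(6.24) + (0.02950)(4.25) = 11.61 kg·m²·rad/s.
Combined I = 1.840 + 0.02950 = 1.870 kg·m².
ω_f = L / I = 11.61 / 1.870 = 6.209 rad/s.
KE_i = ½ΣIω² = 36.09 J; KE_f = ½(1.870)(6.209)² = 36.03 J.

ΔKE lost ≈ 0.0575 J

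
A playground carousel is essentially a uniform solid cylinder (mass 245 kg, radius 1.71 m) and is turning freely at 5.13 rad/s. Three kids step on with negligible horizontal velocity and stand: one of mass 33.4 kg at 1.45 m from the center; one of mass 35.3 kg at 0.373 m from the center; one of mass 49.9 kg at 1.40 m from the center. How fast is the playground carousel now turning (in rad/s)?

ω_f ≈ 3.46 rad/s

No external torque acts about the center; L_before = L_after.
I_p = ½(245)(1.71)² = 358.2 kg·m².
Added inertia Σmr² = (33.4)(1.45)² + (35.3)(0.373)² + (49.9)(1.40)² = 172.9 kg·m²; I_f = 358.2 + 172.9 = 531.1 kg·m².
ω_f = I_p ω_i / I_f = (358.2)(5.13) / 531.1 = 3.460 rad/s.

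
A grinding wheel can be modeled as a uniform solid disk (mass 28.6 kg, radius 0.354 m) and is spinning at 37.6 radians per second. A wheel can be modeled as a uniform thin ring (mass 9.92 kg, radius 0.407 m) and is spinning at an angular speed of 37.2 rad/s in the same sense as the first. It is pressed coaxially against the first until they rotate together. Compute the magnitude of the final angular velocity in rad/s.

No external torque acts about the common axis, so total angular momentum is conserved.
Moments of inertia: I_A = ½(28.6)(0.354)² = 1.792 kg·m²; I_B = (9.92)(0.407)² = 1.643 kg·m².
Taking A's sense as positive: L = (1.792)(37.6) + (1.643)(37.2) = 128.5 kg·m²·rad/s.
Combined I = 1.792 + 1.643 = 3.435 kg·m².
ω_f = L / I = 128.5 / 3.435 = 37.41 rad/s.

|ω_f| ≈ 37.4 rad/s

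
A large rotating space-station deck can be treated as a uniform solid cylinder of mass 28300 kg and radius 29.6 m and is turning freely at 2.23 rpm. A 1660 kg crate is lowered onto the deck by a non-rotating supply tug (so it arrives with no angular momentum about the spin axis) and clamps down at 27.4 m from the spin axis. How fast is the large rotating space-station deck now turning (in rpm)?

ω_f ≈ 2.03 rpm

The added mass arrives with no angular momentum about the spin axis, and any external torque about the spin axis is negligible, so the system's angular momentum is conserved.
I_p = ½(28300)(29.6)² = 1.240e+07 kg·m².
Added inertia Σmr² = (1660)(27.4)² = 1.246e+06 kg·m²; I_f = 1.240e+07 + 1.246e+06 = 1.364e+07 kg·m².
ω_f = I_p ω_i / I_f = (1.240e+07)(2.23) / 1.364e+07 = 2.026 rpm.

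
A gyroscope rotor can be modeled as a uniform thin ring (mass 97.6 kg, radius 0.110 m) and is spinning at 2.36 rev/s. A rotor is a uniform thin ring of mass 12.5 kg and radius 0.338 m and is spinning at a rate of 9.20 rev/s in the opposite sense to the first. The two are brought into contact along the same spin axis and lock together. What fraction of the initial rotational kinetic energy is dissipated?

No external torque acts about the common axis, so total angular momentum is conserved.
Moments of inertia: I_A = (97.6)(0.110)² = 1.181 kg·m²; I_B = (12.5)(0.338)² = 1.428 kg·m².
Taking A's sense as positive: L = (1.181)(2.36) − (1.428)(9.20) = -10.35 kg·m²·rev/s.
Combined I = 1.181 + 1.428 = 2.609 kg·m².
ω_f = L / I = -10.35 / 2.609 = -3.967 rev/s.
KE_i = ½ΣIω² = 2516 J; KE_f = ½(2.609)(24.93)² = 810.6 J.
Fraction dissipated = (KE_i − KE_f)/KE_i = 0.6778.

fraction ≈ 0.678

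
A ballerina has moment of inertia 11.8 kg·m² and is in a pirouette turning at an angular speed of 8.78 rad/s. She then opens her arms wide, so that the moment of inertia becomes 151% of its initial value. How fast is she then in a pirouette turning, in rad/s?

ω₂ ≈ 5.81 rad/s

Angular momentum about the spin axis is conserved since the torque about it is zero.
I₂ = 1.51 × 11.8 = 17.82 kg·m².
ω₂ = I₁ω₁ / I₂ = (11.80)(8.78 rad/s) / (17.82) = 5.815 rad/s.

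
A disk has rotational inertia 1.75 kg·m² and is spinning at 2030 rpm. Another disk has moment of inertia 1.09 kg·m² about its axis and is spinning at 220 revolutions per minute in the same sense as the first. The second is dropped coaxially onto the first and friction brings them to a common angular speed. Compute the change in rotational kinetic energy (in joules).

ΔKE ≈ -12100 J

No external torque acts about the common axis, so total angular momentum is conserved.
Taking A's sense as positive: L = (1.750)(2030) + (1.090)(220) = 3792 kg·m²·rpm.
Combined I = 1.750 + 1.090 = 2.840 kg·m².
ω_f = L / I = 3792 / 2.840 = 1335 rpm.
KE_i = ½ΣIω² = 39830 J; KE_f = ½(2.840)(139.8)² = 27770 J.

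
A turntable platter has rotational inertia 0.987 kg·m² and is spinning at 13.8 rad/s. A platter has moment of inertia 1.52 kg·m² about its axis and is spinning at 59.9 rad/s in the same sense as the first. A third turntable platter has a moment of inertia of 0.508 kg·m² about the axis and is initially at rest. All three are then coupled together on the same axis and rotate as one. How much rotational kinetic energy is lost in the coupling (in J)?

ΔKE lost ≈ 1000 J

The coupling torques are internal; angular momentum about the shared axis is conserved.
Taking A's sense as positive: L = (0.9870)(13.8) + (1.520)(59.9) = 104.7 kg·m²·rad/s.
Combined I = 0.9870 + 1.520 + 0.5080 = 3.015 kg·m².
ω_f = L / I = 104.7 / 3.015 = 34.72 rad/s.
KE_i = ½ΣIω² = 2821 J; KE_f = ½(3.015)(34.72)² = 1817 J.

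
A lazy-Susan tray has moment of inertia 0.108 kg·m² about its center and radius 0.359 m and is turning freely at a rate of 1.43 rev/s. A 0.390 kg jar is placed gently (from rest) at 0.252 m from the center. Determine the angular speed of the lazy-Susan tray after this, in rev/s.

ω_f ≈ 1.16 rev/s

No external torque acts about the center; L_before = L_after.
Added inertia Σmr² = (0.390)(0.252)² = 0.02477 kg·m²; I_f = 0.1080 + 0.02477 = 0.1328 kg·m².
ω_f = I_p ω_i / I_f = (0.1080)(1.43) / 0.1328 = 1.163 rev/s.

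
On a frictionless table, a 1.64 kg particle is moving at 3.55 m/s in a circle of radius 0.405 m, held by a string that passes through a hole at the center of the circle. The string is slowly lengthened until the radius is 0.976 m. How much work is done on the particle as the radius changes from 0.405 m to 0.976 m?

W ≈ -8.55 J

Central (radial) force ⇒ zero torque about the center ⇒ m v r is constant.
v₂ = v₁ r₁ / r₂ = (3.55)(0.405) / (0.976) = 1.473 m/s.
W = ΔKE = ½m(v₂² − v₁²) = -8.555 J.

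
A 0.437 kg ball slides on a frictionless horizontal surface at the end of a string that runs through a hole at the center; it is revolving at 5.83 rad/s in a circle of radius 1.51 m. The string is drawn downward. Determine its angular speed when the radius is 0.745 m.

ω₂ ≈ 24.0 rad/s

The constraining force is radial, so m r² ω about the center is conserved.
ω₂ = ω₁ (r₁/r₂)² = (5.83)(1.51/0.745)² = 23.95 rad/s.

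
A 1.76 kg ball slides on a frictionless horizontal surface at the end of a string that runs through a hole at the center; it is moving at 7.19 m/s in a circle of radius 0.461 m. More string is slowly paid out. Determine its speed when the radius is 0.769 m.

The only horizontal force on the mass is along the cord (radial), so it exerts no torque about the hole and angular momentum m v r is conserved.
v₂ = v₁ r₁ / r₂ = (7.19)(0.461) / (0.769) = 4.310 m/s.

v₂ ≈ 4.31 m/s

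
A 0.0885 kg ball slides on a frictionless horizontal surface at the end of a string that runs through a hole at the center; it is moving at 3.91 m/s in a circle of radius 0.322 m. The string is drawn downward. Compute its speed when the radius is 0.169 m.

v₂ ≈ 7.45 m/s

The only horizontal force on the mass is along the cord (radial), so it exerts no torque about the hole and angular momentum m v r is conserved.
v₂ = v₁ r₁ / r₂ = (3.91)(0.322) / (0.169) = 7.450 m/s.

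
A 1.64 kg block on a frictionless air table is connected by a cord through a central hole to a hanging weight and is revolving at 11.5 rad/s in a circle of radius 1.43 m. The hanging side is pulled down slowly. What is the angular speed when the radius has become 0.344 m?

No torque about the axis ⇒ m r₁² ω₁ = m r₂² ω₂.
ω₂ = ω₁ (r₁/r₂)² = (11.5)(1.43/0.344)² = 198.7 rad/s.

ω₂ ≈ 199 rad/s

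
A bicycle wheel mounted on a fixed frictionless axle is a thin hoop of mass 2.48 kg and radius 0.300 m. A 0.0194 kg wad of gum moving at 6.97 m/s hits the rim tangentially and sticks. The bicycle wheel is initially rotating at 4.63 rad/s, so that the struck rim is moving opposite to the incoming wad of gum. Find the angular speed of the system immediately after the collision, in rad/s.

The axle reaction passes through the axle and exerts no torque about it; angular momentum about the axle is conserved through the impact.
I_p = (2.48)(0.300)² = 0.2232 kg·m². Taking the sense of the wad of gum's angular momentum as positive, L_{wad} = m v R = (0.0194)(6.97)(0.300) = 0.04057 kg·m²/s.
L_i = −I_p ω_p + m v R = −(0.2232)(4.63) + 0.04057 = -0.9929 kg·m²/s.
After sticking, I_f = I_p + m R² = 0.2232 + (0.0194)(0.300)² = 0.2249 kg·m².
ω_f = L_i / I_f = -0.9929 / 0.2249 = -4.414 rad/s.

|ω_f| ≈ 4.41 rad/s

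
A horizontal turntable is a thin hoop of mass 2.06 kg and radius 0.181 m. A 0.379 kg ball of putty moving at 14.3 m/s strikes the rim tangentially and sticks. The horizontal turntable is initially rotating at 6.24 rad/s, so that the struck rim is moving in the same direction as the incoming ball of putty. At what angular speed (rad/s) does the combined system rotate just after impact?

About the axle the impulsive forces during the collision are internal, so angular momentum about that axis is conserved.
I_p = (2.06)(0.181)² = 0.06749 kg·m². Taking the sense of the ball of putty's angular momentum as positive, L_{ball} = m v R = (0.379)(14.3)(0.181) = 0.9810 kg·m²/s.
L_i = +I_p ω_p + m v R = +(0.06749)(6.24) + 0.9810 = 1.402 kg·m²/s.
After sticking, I_f = I_p + m R² = 0.06749 + (0.379)(0.181)² = 0.07990 kg·m².
ω_f = L_i / I_f = 1.402 / 0.07990 = 17.55 rad/s.

|ω_f| ≈ 17.5 rad/s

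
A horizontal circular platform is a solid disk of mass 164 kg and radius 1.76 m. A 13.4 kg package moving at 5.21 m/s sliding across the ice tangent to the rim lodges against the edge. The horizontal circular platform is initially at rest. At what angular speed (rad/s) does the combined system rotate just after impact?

The axle reaction passes through the central axle and exerts no torque about it; angular momentum about the central axle is conserved through the impact.
I_p = ½(164)(1.76)² = 254.0 kg·m². Taking the sense of the package's angular momentum as positive, L_{package} = m v R = (13.4)(5.21)(1.76) = 122.9 kg·m²/s.
L_i = 0 + 122.9 = 122.9 kg·m²/s.
After sticking, I_f = I_p + m R² = 254.0 + (13.4)(1.76)² = 295.5 kg·m².
ω_f = L_i / I_f = 122.9 / 295.5 = 0.4158 rad/s.

|ω_f| ≈ 0.416 rad/s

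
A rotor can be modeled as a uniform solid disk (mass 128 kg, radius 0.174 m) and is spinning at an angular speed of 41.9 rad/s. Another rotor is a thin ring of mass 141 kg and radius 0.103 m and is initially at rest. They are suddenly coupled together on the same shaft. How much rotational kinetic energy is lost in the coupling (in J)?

The coupling torques are internal; angular momentum about the shared axis is conserved.
Moments of inertia: I_A = ½(128)(0.174)² = 1.938 kg·m²; I_B = (141)(0.103)² = 1.496 kg·m².
Taking A's sense as positive: L = (1.938)(41.9) = 81.19 kg·m²·rad/s.
Combined I = 1.938 + 1.496 = 3.434 kg·m².
ω_f = L / I = 81.19 / 3.434 = 23.65 rad/s.
KE_i = ½ΣIω² = 1701 J; KE_f = ½(3.434)(23.65)² = 959.9 J.

ΔKE lost ≈ 741 J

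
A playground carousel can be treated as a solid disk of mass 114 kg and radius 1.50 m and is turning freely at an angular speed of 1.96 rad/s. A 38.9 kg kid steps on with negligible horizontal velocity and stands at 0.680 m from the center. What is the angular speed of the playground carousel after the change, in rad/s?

ω_f ≈ 1.72 rad/s

No external torque acts about the center; L_before = L_after.
I_p = ½(114)(1.50)² = 128.2 kg·m².
Added inertia Σmr² = (38.9)(0.680)² = 17.99 kg·m²; I_f = 128.2 + 17.99 = 146.2 kg·m².
ω_f = I_p ω_i / I_f = (128.2)(1.96) / 146.2 = 1.719 rad/s.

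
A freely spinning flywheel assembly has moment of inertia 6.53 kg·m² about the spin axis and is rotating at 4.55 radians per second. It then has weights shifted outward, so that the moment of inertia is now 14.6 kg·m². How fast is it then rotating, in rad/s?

ω₂ ≈ 2.04 rad/s

Angular momentum about the spin axis is conserved since the torque about it is zero.
ω₂ = I₁ω₁ / I₂ = (6.530)(4.55 rad/s) / (14.60) = 2.035 rad/s.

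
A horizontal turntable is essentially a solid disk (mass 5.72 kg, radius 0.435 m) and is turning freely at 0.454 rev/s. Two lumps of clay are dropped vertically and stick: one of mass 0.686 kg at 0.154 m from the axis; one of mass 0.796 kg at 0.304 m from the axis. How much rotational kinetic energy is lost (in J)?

The added mass arrives with no angular momentum about the axis, and any external torque about the axis is negligible, so the system's angular momentum is conserved.
I_p = ½(5.72)(0.435)² = 0.5412 kg·m².
Added inertia Σmr² = (0.686)(0.154)² + (0.796)(0.304)² = 0.08983 kg·m²; I_f = 0.5412 + 0.08983 = 0.6310 kg·m².
ω_f = I_p ω_i / I_f = (0.5412)(0.454) / 0.6310 = 0.3894 rev/s.
KE_i = ½(0.5412)(2.853 rad/s)² = 2.202 J; KE_f = ½(0.6310)(2.446)² = 1.888 J.

energy lost ≈ 0.313 J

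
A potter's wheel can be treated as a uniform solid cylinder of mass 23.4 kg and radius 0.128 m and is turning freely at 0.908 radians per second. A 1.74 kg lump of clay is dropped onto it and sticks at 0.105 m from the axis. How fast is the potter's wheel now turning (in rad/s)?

No external torque acts about the axis; L_before = L_after.
I_p = ½(23.4)(0.128)² = 0.1917 kg·m².
Added inertia Σmr² = (1.74)(0.105)² = 0.01918 kg·m²; I_f = 0.1917 + 0.01918 = 0.2109 kg·m².
ω_f = I_p ω_i / I_f = (0.1917)(0.908) / 0.2109 = 0.8254 rad/s.

ω_f ≈ 0.825 rad/s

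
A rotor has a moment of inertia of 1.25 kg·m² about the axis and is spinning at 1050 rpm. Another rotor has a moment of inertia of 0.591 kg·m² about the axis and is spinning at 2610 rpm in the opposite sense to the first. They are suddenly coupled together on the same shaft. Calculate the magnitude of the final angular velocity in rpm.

The coupling torques are internal; angular momentum about the shared axis is conserved.
Taking A's sense as positive: L = (1.250)(1050) − (0.5910)(2610) = -230.0 kg·m²·rpm.
Combined I = 1.250 + 0.5910 = 1.841 kg·m².
ω_f = L / I = -230.0 / 1.841 = -124.9 rpm.

|ω_f| ≈ 125 rpm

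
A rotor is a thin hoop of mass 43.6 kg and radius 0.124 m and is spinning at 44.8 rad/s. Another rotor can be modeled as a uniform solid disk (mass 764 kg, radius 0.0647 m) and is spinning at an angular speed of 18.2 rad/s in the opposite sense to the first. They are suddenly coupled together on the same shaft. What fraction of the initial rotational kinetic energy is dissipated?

The coupling torques are internal; angular momentum about the shared axis is conserved.
Moments of inertia: I_A = (43.6)(0.124)² = 0.6704 kg·m²; I_B = ½(764)(0.0647)² = 1.599 kg·m².
Taking A's sense as positive: L = (0.6704)(44.8) − (1.599)(18.2) = 0.9303 kg·m²·rad/s.
Combined I = 0.6704 + 1.599 = 2.269 kg·m².
ω_f = L / I = 0.9303 / 2.269 = 0.4099 rad/s.
KE_i = ½ΣIω² = 937.6 J; KE_f = ½(2.269)(0.4099)² = 0.1907 J.
Fraction dissipated = (KE_i − KE_f)/KE_i = 0.9998.

fraction ≈ 1.00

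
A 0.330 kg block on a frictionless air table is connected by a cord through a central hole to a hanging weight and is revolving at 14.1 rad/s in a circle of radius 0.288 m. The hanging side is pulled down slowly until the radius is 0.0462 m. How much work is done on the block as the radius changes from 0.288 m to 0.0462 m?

No torque about the axis ⇒ m r₁² ω₁ = m r₂² ω₂.
ω₂ = ω₁ (r₁/r₂)² = (14.1)(0.288/0.0462)² = 547.9 rad/s.
W = ΔKE = ½m(v₂² − v₁²) = 103.0 J.

W ≈ 103 J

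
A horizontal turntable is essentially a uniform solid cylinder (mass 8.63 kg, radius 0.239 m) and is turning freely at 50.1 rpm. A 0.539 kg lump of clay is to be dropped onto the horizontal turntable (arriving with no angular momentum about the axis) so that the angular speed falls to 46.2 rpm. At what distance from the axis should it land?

No external torque acts about the axis; L_before = L_after.
I_p = ½(8.63)(0.239)² = 0.2465 kg·m².
I_p ω_i = (I_p + m r²) ω_f ⇒ m r² = I_p(ω_i/ω_f − 1) = 0.2465(50.1/46.2 − 1) = 0.02081 kg·m².
r = √(0.02081/0.539) = 0.1965 m.

r ≈ 0.196 m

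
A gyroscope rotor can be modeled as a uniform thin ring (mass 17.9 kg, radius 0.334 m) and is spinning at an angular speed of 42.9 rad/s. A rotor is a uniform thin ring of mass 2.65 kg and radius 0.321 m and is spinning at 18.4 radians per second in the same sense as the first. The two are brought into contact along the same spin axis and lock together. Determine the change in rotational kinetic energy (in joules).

No external torque acts about the common axis, so total angular momentum is conserved.
Moments of inertia: I_A = (17.9)(0.334)² = 1.997 kg·m²; I_B = (2.65)(0.321)² = 0.2731 kg·m².
Taking A's sense as positive: L = (1.997)(42.9) + (0.2731)(18.4) = 90.69 kg·m²·rad/s.
Combined I = 1.997 + 0.2731 = 2.270 kg·m².
ω_f = L / I = 90.69 / 2.270 = 39.95 rad/s.
KE_i = ½ΣIω² = 1884 J; KE_f = ½(2.270)(39.95)² = 1812 J.

ΔKE ≈ -72.1 J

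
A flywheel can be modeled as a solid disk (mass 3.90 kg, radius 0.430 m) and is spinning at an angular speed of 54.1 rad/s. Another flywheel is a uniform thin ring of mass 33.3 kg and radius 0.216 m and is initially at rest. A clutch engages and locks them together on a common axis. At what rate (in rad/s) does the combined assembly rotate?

The coupling torques are internal; angular momentum about the shared axis is conserved.
Moments of inertia: I_A = ½(3.90)(0.430)² = 0.3606 kg·m²; I_B = (33.3)(0.216)² = 1.554 kg·m².
Taking A's sense as positive: L = (0.3606)(54.1) = 19.51 kg·m²·rad/s.
Combined I = 0.3606 + 1.554 = 1.914 kg·m².
ω_f = L / I = 19.51 / 1.914 = 10.19 rad/s.

|ω_f| ≈ 10.2 rad/s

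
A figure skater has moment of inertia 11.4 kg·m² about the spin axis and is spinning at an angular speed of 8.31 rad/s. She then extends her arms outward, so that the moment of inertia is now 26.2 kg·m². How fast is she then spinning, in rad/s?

Angular momentum about the spin axis is conserved since the torque about it is zero.
ω₂ = I₁ω₁ / I₂ = (11.40)(8.31 rad/s) / (26.20) = 3.616 rad/s.

ω₂ ≈ 3.62 rad/s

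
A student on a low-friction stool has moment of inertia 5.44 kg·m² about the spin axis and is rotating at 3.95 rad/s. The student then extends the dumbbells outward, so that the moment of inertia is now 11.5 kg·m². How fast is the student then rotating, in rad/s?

With no external torque about the axis, L is conserved: I₁ω₁ = I₂ω₂.
ω₂ = I₁ω₁ / I₂ = (5.440)(3.95 rad/s) / (11.50) = 1.869 rad/s.

ω₂ ≈ 1.87 rad/s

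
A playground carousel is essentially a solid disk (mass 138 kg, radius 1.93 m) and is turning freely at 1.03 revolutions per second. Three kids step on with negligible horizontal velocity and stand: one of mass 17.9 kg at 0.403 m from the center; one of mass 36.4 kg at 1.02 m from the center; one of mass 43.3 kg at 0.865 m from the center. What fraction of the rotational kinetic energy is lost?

The added mass arrives with no angular momentum about the center, and any external torque about the center is negligible, so the system's angular momentum is conserved.
I_p = ½(138)(1.93)² = 257.0 kg·m².
Added inertia Σmr² = (17.9)(0.403)² + (36.4)(1.02)² + (43.3)(0.865)² = 73.18 kg·m²; I_f = 257.0 + 73.18 = 330.2 kg·m².
ω_f = I_p ω_i / I_f = (257.0)(1.03) / 330.2 = 0.8017 rev/s.
KE_i = ½(257.0)(6.472 rad/s)² = 5382 J; KE_f = ½(330.2)(5.037)² = 4190 J.
Fraction lost = 0.2216.

fraction ≈ 0.222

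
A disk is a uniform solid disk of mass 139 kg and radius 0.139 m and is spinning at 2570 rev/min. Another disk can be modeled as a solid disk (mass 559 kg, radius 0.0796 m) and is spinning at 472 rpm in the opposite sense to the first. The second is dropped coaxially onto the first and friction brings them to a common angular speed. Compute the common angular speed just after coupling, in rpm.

|ω_f| ≈ 840 rpm

No external torque acts about the common axis, so total angular momentum is conserved.
Moments of inertia: I_A = ½(139)(0.139)² = 1.343 kg·m²; I_B = ½(559)(0.0796)² = 1.771 kg·m².
Taking A's sense as positive: L = (1.343)(2570) − (1.771)(472) = 2615 kg·m²·rpm.
Combined I = 1.343 + 1.771 = 3.114 kg·m².
ω_f = L / I = 2615 / 3.114 = 839.9 rpm.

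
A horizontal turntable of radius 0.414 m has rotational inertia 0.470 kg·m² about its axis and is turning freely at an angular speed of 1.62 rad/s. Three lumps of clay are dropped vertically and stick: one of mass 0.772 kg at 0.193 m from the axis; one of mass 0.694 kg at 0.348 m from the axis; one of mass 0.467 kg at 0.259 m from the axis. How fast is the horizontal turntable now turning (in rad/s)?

The added mass arrives with no angular momentum about the axis, and any external torque about the axis is negligible, so the system's angular momentum is conserved.
Added inertia Σmr² = (0.772)(0.193)² + (0.694)(0.348)² + (0.467)(0.259)² = 0.1441 kg·m²; I_f = 0.4700 + 0.1441 = 0.6141 kg·m².
ω_f = I_p ω_i / I_f = (0.4700)(1.62) / 0.6141 = 1.240 rad/s.

ω_f ≈ 1.24 rad/s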